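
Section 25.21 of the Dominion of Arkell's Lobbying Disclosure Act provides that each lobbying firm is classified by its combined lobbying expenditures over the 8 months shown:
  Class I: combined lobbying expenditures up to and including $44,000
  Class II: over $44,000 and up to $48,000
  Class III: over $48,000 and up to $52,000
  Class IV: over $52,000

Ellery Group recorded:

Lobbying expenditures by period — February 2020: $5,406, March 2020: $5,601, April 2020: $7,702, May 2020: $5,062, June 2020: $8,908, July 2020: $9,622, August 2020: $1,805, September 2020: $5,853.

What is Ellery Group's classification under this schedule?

Class III

Combined lobbying expenditures: $5,406 + $5,601 + $7,702 + $5,062 + $8,908 + $9,622 + $1,805 + $5,853 = $49,959.
$48,000 < $49,959 ≤ $52,000, so Class III applies.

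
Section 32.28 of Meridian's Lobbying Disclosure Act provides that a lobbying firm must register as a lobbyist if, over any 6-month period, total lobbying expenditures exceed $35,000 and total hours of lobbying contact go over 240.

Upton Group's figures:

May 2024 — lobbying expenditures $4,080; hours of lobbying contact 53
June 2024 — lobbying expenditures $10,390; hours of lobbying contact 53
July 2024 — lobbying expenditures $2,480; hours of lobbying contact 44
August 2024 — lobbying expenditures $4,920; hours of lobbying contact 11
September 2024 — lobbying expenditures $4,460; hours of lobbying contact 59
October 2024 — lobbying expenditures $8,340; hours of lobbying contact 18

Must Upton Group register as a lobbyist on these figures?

Total lobbying expenditures: $4,080 + $10,390 + $2,480 + $4,920 + $4,460 + $8,340 = $34,670 (≤ $35,000).
Total hours of lobbying contact: 53 + 53 + 44 + 11 + 59 + 18 = 238 (≤ 240).
The test is 'and': the rule requires both, and at least one is not exceeded.

No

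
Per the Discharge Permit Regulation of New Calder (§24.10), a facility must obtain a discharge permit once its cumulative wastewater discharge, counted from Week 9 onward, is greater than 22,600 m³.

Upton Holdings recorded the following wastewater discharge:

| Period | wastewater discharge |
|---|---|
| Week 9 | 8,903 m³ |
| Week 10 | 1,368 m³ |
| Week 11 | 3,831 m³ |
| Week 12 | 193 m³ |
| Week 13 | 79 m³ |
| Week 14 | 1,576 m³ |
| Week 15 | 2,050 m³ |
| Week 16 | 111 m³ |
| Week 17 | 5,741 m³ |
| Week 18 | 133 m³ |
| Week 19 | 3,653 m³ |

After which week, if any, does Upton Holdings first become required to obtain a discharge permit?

Through Week 9: 8,903 m³
Through Week 10: 10,271 m³
Through Week 11: 14,102 m³
Through Week 12: 14,295 m³
Through Week 13: 14,374 m³
Through Week 14: 15,950 m³
Through Week 15: 18,000 m³
Through Week 16: 18,111 m³
Through Week 17: 23,852 m³ ← exceeds threshold

Week 17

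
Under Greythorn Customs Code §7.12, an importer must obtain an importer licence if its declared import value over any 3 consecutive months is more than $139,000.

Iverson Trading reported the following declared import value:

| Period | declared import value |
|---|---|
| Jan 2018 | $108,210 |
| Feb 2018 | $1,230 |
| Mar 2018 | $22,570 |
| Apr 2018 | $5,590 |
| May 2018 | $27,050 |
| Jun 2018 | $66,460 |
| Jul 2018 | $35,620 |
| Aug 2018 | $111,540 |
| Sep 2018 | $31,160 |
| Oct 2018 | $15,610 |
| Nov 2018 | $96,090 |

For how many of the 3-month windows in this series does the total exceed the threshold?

4

Jan 2018–Mar 2018: $108,210 + $1,230 + $22,570 = $132,010 (under)
Feb 2018–Apr 2018: $1,230 + $22,570 + $5,590 = $29,390 (under)
Mar 2018–May 2018: $22,570 + $5,590 + $27,050 = $55,210 (under)
Apr 2018–Jun 2018: $5,590 + $27,050 + $66,460 = $99,100 (under)
May 2018–Jul 2018: $27,050 + $66,460 + $35,620 = $129,130 (under)
Jun 2018–Aug 2018: $66,460 + $35,620 + $111,540 = $213,620 (over)
Jul 2018–Sep 2018: $35,620 + $111,540 + $31,160 = $178,320 (over)
Aug 2018–Oct 2018: $111,540 + $31,160 + $15,610 = $158,310 (over)
Sep 2018–Nov 2018: $31,160 + $15,610 + $96,090 = $142,860 (over)
4 windows exceed the threshold.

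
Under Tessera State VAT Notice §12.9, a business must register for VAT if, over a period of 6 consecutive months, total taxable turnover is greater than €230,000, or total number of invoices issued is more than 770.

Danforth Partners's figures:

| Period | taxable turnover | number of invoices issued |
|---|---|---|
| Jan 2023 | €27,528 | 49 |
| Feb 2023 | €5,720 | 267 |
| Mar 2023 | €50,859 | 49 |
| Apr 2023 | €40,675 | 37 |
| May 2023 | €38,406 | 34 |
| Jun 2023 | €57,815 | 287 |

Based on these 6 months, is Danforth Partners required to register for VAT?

No

Total taxable turnover: €27,528 + €5,720 + €50,859 + €40,675 + €38,406 + €57,815 = €221,003 (≤ €230,000).
Total number of invoices issued: 49 + 267 + 49 + 37 + 34 + 287 = 723 (≤ 770).
The test is 'or': neither threshold is exceeded.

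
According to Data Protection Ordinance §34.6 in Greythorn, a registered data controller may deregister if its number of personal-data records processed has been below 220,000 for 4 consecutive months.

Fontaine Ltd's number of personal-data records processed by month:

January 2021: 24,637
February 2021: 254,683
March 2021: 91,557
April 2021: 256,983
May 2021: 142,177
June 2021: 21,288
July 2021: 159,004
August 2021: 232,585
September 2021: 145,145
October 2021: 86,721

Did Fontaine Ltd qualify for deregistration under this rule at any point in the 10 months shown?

No

Months below 220,000: January 2021, March 2021, May 2021, June 2021, July 2021, September 2021, October 2021.
Longest run of consecutive months below the threshold: 3.
3 < 4, so Fontaine Ltd never became eligible.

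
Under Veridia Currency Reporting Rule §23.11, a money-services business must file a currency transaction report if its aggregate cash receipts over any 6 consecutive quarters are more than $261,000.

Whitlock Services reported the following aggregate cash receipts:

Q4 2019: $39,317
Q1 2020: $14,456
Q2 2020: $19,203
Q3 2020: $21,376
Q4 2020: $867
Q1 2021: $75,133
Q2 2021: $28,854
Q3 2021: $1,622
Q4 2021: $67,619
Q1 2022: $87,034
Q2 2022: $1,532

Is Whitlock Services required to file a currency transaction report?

Q4 2019–Q1 2021: $39,317 + $14,456 + $19,203 + $21,376 + $867 + $75,133 = $170,352 (under)
Q1 2020–Q2 2021: $14,456 + $19,203 + $21,376 + $867 + $75,133 + $28,854 = $159,889 (under)
Q2 2020–Q3 2021: $19,203 + $21,376 + $867 + $75,133 + $28,854 + $1,622 = $147,055 (under)
Q3 2020–Q4 2021: $21,376 + $867 + $75,133 + $28,854 + $1,622 + $67,619 = $195,471 (under)
Q4 2020–Q1 2022: $867 + $75,133 + $28,854 + $1,622 + $67,619 + $87,034 = $261,129 (over)
Q1 2021–Q2 2022: $75,133 + $28,854 + $1,622 + $67,619 + $87,034 + $1,532 = $261,794 (over)
At least one window exceeds $261,000.

Yes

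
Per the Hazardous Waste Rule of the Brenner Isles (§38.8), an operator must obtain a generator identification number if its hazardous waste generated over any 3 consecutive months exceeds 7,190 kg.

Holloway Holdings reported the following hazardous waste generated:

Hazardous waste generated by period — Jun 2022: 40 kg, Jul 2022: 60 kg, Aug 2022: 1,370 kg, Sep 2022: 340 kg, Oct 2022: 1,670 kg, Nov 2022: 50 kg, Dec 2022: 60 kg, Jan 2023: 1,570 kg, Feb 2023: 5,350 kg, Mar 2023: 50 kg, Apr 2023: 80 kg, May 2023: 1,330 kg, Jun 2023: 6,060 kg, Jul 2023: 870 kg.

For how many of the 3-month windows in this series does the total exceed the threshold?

Jun 2022–Aug 2022: 40 kg + 60 kg + 1,370 kg = 1,470 kg (under)
Jul 2022–Sep 2022: 60 kg + 1,370 kg + 340 kg = 1,770 kg (under)
Aug 2022–Oct 2022: 1,370 kg + 340 kg + 1,670 kg = 3,380 kg (under)
Sep 2022–Nov 2022: 340 kg + 1,670 kg + 50 kg = 2,060 kg (under)
Oct 2022–Dec 2022: 1,670 kg + 50 kg + 60 kg = 1,780 kg (under)
Nov 2022–Jan 2023: 50 kg + 60 kg + 1,570 kg = 1,680 kg (under)
Dec 2022–Feb 2023: 60 kg + 1,570 kg + 5,350 kg = 6,980 kg (under)
Jan 2023–Mar 2023: 1,570 kg + 5,350 kg + 50 kg = 6,970 kg (under)
Feb 2023–Apr 2023: 5,350 kg + 50 kg + 80 kg = 5,480 kg (under)
Mar 2023–May 2023: 50 kg + 80 kg + 1,330 kg = 1,460 kg (under)
Apr 2023–Jun 2023: 80 kg + 1,330 kg + 6,060 kg = 7,470 kg (over)
May 2023–Jul 2023: 1,330 kg + 6,060 kg + 870 kg = 8,260 kg (over)
2 windows exceed the threshold.

2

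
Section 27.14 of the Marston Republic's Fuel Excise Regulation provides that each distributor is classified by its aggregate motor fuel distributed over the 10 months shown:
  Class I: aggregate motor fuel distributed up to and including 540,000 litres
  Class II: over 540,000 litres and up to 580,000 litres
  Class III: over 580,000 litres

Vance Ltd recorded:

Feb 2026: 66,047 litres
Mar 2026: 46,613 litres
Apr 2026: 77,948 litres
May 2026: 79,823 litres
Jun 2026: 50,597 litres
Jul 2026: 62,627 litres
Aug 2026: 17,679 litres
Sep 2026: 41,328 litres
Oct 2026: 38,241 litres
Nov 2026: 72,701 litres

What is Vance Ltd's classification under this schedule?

Aggregate motor fuel distributed: 66,047 litres + 46,613 litres + 77,948 litres + 79,823 litres + 50,597 litres + 62,627 litres + 17,679 litres + 41,328 litres + 38,241 litres + 72,701 litres = 553,604 litres.
540,000 litres < 553,604 litres ≤ 580,000 litres, so Class II applies.

Class II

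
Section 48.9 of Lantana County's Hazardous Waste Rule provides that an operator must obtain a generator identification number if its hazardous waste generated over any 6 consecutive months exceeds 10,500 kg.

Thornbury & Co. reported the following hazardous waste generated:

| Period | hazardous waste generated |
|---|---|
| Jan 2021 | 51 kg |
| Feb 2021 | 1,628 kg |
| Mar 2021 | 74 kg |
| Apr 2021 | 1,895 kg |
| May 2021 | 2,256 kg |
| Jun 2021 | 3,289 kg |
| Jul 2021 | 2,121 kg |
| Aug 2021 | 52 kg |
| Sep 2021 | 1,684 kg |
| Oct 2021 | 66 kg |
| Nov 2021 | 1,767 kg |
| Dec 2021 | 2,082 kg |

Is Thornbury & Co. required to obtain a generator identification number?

Yes

Jan 2021–Jun 2021: 51 kg + 1,628 kg + 74 kg + 1,895 kg + 2,256 kg + 3,289 kg = 9,193 kg (under)
Feb 2021–Jul 2021: 1,628 kg + 74 kg + 1,895 kg + 2,256 kg + 3,289 kg + 2,121 kg = 11,263 kg (over)
Mar 2021–Aug 2021: 74 kg + 1,895 kg + 2,256 kg + 3,289 kg + 2,121 kg + 52 kg = 9,687 kg (under)
Apr 2021–Sep 2021: 1,895 kg + 2,256 kg + 3,289 kg + 2,121 kg + 52 kg + 1,684 kg = 11,297 kg (over)
May 2021–Oct 2021: 2,256 kg + 3,289 kg + 2,121 kg + 52 kg + 1,684 kg + 66 kg = 9,468 kg (under)
Jun 2021–Nov 2021: 3,289 kg + 2,121 kg + 52 kg + 1,684 kg + 66 kg + 1,767 kg = 8,979 kg (under)
Jul 2021–Dec 2021: 2,121 kg + 52 kg + 1,684 kg + 66 kg + 1,767 kg + 2,082 kg = 7,772 kg (under)
At least one window exceeds 10,500 kg.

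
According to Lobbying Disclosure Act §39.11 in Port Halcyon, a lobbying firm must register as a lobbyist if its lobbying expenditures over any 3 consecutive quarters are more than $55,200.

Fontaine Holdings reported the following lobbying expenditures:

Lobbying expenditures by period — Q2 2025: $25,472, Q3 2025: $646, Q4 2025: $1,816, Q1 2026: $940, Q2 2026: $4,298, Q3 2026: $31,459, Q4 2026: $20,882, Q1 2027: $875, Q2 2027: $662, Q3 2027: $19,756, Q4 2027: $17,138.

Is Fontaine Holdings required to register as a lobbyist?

Q2 2025–Q4 2025: $25,472 + $646 + $1,816 = $27,934 (under)
Q3 2025–Q1 2026: $646 + $1,816 + $940 = $3,402 (under)
Q4 2025–Q2 2026: $1,816 + $940 + $4,298 = $7,054 (under)
Q1 2026–Q3 2026: $940 + $4,298 + $31,459 = $36,697 (under)
Q2 2026–Q4 2026: $4,298 + $31,459 + $20,882 = $56,639 (over)
Q3 2026–Q1 2027: $31,459 + $20,882 + $875 = $53,216 (under)
Q4 2026–Q2 2027: $20,882 + $875 + $662 = $22,419 (under)
Q1 2027–Q3 2027: $875 + $662 + $19,756 = $21,293 (under)
Q2 2027–Q4 2027: $662 + $19,756 + $17,138 = $37,556 (under)
At least one window exceeds $55,200.

Yes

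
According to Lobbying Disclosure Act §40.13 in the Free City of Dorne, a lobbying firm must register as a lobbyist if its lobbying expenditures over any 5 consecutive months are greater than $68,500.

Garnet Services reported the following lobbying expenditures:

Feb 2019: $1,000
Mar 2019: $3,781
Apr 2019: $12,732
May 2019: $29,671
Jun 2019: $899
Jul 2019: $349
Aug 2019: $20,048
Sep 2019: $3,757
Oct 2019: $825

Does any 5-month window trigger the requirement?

No

Feb 2019–Jun 2019: $1,000 + $3,781 + $12,732 + $29,671 + $899 = $48,083 (under)
Mar 2019–Jul 2019: $3,781 + $12,732 + $29,671 + $899 + $349 = $47,432 (under)
Apr 2019–Aug 2019: $12,732 + $29,671 + $899 + $349 + $20,048 = $63,699 (under)
May 2019–Sep 2019: $29,671 + $899 + $349 + $20,048 + $3,757 = $54,724 (under)
Jun 2019–Oct 2019: $899 + $349 + $20,048 + $3,757 + $825 = $25,878 (under)
No window exceeds $68,500.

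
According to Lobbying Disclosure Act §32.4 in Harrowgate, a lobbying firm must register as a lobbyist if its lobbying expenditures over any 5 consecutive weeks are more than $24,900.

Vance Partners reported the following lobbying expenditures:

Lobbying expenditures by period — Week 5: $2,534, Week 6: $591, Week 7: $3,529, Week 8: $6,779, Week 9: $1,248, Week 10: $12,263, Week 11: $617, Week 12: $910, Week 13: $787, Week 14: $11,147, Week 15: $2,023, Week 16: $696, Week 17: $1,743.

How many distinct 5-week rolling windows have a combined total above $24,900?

Week 5–Week 9: $2,534 + $591 + $3,529 + $6,779 + $1,248 = $14,681 (under)
Week 6–Week 10: $591 + $3,529 + $6,779 + $1,248 + $12,263 = $24,410 (under)
Week 7–Week 11: $3,529 + $6,779 + $1,248 + $12,263 + $617 = $24,436 (under)
Week 8–Week 12: $6,779 + $1,248 + $12,263 + $617 + $910 = $21,817 (under)
Week 9–Week 13: $1,248 + $12,263 + $617 + $910 + $787 = $15,825 (under)
Week 10–Week 14: $12,263 + $617 + $910 + $787 + $11,147 = $25,724 (over)
Week 11–Week 15: $617 + $910 + $787 + $11,147 + $2,023 = $15,484 (under)
Week 12–Week 16: $910 + $787 + $11,147 + $2,023 + $696 = $15,563 (under)
Week 13–Week 17: $787 + $11,147 + $2,023 + $696 + $1,743 = $16,396 (under)
1 window exceeds the threshold.

1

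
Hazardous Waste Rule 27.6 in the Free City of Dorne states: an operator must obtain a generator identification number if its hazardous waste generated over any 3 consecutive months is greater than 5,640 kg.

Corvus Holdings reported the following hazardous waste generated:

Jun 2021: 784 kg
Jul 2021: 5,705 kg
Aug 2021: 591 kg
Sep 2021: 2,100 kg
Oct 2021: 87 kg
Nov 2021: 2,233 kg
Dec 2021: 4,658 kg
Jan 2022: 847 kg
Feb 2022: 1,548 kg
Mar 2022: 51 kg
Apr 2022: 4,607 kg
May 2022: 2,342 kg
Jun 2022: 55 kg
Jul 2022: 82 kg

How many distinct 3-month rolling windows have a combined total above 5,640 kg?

Jun 2021–Aug 2021: 784 kg + 5,705 kg + 591 kg = 7,080 kg (over)
Jul 2021–Sep 2021: 5,705 kg + 591 kg + 2,100 kg = 8,396 kg (over)
Aug 2021–Oct 2021: 591 kg + 2,100 kg + 87 kg = 2,778 kg (under)
Sep 2021–Nov 2021: 2,100 kg + 87 kg + 2,233 kg = 4,420 kg (under)
Oct 2021–Dec 2021: 87 kg + 2,233 kg + 4,658 kg = 6,978 kg (over)
Nov 2021–Jan 2022: 2,233 kg + 4,658 kg + 847 kg = 7,738 kg (over)
Dec 2021–Feb 2022: 4,658 kg + 847 kg + 1,548 kg = 7,053 kg (over)
Jan 2022–Mar 2022: 847 kg + 1,548 kg + 51 kg = 2,446 kg (under)
Feb 2022–Apr 2022: 1,548 kg + 51 kg + 4,607 kg = 6,206 kg (over)
Mar 2022–May 2022: 51 kg + 4,607 kg + 2,342 kg = 7,000 kg (over)
Apr 2022–Jun 2022: 4,607 kg + 2,342 kg + 55 kg = 7,004 kg (over)
May 2022–Jul 2022: 2,342 kg + 55 kg + 82 kg = 2,479 kg (under)
8 windows exceed the threshold.

8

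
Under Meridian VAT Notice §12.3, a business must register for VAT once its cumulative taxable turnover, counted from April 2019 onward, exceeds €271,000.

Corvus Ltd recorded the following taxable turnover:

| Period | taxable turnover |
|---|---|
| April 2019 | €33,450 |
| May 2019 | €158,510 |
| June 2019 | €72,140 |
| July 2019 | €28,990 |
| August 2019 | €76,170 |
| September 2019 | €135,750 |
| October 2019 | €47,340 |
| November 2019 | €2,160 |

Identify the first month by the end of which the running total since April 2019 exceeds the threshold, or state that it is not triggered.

July 2019

Through April 2019: €33,450
Through May 2019: €191,960
Through June 2019: €264,100
Through July 2019: €293,090 ← exceeds threshold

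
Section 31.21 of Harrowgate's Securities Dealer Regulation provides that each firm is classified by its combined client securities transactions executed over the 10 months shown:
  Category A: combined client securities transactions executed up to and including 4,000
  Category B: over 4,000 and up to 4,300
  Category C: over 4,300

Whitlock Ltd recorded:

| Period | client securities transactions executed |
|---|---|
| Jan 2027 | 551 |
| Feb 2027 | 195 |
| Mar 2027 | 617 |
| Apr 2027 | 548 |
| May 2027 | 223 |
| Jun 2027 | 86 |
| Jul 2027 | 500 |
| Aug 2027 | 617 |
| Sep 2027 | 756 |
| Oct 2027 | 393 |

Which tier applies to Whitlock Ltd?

Category C

Combined client securities transactions executed: 551 + 195 + 617 + 548 + 223 + 86 + 500 + 617 + 756 + 393 = 4,486.
4,486 > 4,300, so Category C applies.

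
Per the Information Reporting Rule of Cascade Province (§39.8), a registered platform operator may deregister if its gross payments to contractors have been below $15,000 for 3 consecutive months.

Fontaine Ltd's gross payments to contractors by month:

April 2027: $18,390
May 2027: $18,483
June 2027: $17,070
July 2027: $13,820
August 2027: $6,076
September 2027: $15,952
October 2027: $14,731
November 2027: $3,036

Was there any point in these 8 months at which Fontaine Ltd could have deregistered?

Months below $15,000: July 2027, August 2027, October 2027, November 2027.
Longest run of consecutive months below the threshold: 2.
2 < 3, so Fontaine Ltd never became eligible.

No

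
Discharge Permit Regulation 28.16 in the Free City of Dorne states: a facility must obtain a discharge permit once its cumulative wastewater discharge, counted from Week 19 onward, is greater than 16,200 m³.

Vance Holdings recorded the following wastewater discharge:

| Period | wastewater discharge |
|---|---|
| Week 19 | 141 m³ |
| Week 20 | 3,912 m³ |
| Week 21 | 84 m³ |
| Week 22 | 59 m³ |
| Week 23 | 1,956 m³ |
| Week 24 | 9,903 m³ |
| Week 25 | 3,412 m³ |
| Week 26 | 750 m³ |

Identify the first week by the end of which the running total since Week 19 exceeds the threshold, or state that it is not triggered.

Through Week 19: 141 m³
Through Week 20: 4,053 m³
Through Week 21: 4,137 m³
Through Week 22: 4,196 m³
Through Week 23: 6,152 m³
Through Week 24: 16,055 m³
Through Week 25: 19,467 m³ ← exceeds threshold

Week 25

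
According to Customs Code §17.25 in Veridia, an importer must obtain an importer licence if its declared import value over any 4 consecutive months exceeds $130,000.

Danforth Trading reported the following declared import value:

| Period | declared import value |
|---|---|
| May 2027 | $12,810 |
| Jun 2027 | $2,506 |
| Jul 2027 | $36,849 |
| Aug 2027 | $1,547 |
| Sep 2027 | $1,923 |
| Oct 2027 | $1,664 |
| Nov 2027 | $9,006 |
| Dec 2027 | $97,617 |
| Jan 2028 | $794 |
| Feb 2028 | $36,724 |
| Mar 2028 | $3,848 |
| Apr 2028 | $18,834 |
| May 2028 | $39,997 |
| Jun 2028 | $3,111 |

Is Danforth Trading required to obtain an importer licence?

Yes

May 2027–Aug 2027: $12,810 + $2,506 + $36,849 + $1,547 = $53,712 (under)
Jun 2027–Sep 2027: $2,506 + $36,849 + $1,547 + $1,923 = $42,825 (under)
Jul 2027–Oct 2027: $36,849 + $1,547 + $1,923 + $1,664 = $41,983 (under)
Aug 2027–Nov 2027: $1,547 + $1,923 + $1,664 + $9,006 = $14,140 (under)
Sep 2027–Dec 2027: $1,923 + $1,664 + $9,006 + $97,617 = $110,210 (under)
Oct 2027–Jan 2028: $1,664 + $9,006 + $97,617 + $794 = $109,081 (under)
Nov 2027–Feb 2028: $9,006 + $97,617 + $794 + $36,724 = $144,141 (over)
Dec 2027–Mar 2028: $97,617 + $794 + $36,724 + $3,848 = $138,983 (over)
Jan 2028–Apr 2028: $794 + $36,724 + $3,848 + $18,834 = $60,200 (under)
Feb 2028–May 2028: $36,724 + $3,848 + $18,834 + $39,997 = $99,403 (under)
Mar 2028–Jun 2028: $3,848 + $18,834 + $39,997 + $3,111 = $65,790 (under)
At least one window exceeds $130,000.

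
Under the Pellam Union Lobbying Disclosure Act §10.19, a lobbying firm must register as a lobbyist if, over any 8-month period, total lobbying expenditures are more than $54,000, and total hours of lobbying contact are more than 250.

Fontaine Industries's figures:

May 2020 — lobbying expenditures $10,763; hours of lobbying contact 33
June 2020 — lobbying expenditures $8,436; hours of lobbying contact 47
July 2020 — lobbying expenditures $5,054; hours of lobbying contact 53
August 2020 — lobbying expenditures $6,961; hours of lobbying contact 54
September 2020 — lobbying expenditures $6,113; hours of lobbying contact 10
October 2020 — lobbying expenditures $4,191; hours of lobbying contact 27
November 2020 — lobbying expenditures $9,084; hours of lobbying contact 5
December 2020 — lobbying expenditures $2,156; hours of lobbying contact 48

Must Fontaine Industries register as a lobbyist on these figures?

No

Total lobbying expenditures: $10,763 + $8,436 + $5,054 + $6,961 + $6,113 + $4,191 + $9,084 + $2,156 = $52,758 (≤ $54,000).
Total hours of lobbying contact: 33 + 47 + 53 + 54 + 10 + 27 + 5 + 48 = 277 (> 250).
The test is 'and': the rule requires both, and at least one is not exceeded.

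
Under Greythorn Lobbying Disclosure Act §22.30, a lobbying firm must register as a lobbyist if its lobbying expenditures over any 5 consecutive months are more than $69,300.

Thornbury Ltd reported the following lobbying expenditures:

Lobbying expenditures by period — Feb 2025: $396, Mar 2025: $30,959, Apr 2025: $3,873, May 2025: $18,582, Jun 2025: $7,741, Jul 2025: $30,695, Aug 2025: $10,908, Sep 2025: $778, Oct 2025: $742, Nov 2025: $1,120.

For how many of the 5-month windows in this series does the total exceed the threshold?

2

Feb 2025–Jun 2025: $396 + $30,959 + $3,873 + $18,582 + $7,741 = $61,551 (under)
Mar 2025–Jul 2025: $30,959 + $3,873 + $18,582 + $7,741 + $30,695 = $91,850 (over)
Apr 2025–Aug 2025: $3,873 + $18,582 + $7,741 + $30,695 + $10,908 = $71,799 (over)
May 2025–Sep 2025: $18,582 + $7,741 + $30,695 + $10,908 + $778 = $68,704 (under)
Jun 2025–Oct 2025: $7,741 + $30,695 + $10,908 + $778 + $742 = $50,864 (under)
Jul 2025–Nov 2025: $30,695 + $10,908 + $778 + $742 + $1,120 = $44,243 (under)
2 windows exceed the threshold.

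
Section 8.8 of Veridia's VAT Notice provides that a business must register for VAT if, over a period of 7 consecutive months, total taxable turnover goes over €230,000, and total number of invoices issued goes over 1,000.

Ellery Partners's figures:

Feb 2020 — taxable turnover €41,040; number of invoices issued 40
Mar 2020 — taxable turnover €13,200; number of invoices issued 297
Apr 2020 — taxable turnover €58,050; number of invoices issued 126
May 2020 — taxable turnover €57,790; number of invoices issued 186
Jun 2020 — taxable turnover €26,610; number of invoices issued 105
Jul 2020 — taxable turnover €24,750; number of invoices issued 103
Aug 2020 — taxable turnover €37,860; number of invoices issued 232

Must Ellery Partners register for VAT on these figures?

Yes

Total taxable turnover: €41,040 + €13,200 + €58,050 + €57,790 + €26,610 + €24,750 + €37,860 = €259,300 (> €230,000).
Total number of invoices issued: 40 + 297 + 126 + 186 + 105 + 103 + 232 = 1,089 (> 1,000).
The test is 'and': both thresholds are exceeded.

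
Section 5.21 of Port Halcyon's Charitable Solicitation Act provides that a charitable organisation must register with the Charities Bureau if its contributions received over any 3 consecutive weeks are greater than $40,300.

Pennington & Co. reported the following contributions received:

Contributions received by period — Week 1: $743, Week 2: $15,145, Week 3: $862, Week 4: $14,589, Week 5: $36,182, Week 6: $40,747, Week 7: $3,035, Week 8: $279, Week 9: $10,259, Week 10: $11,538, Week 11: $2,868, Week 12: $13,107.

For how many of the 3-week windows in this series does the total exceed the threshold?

4

Week 1–Week 3: $743 + $15,145 + $862 = $16,750 (under)
Week 2–Week 4: $15,145 + $862 + $14,589 = $30,596 (under)
Week 3–Week 5: $862 + $14,589 + $36,182 = $51,633 (over)
Week 4–Week 6: $14,589 + $36,182 + $40,747 = $91,518 (over)
Week 5–Week 7: $36,182 + $40,747 + $3,035 = $79,964 (over)
Week 6–Week 8: $40,747 + $3,035 + $279 = $44,061 (over)
Week 7–Week 9: $3,035 + $279 + $10,259 = $13,573 (under)
Week 8–Week 10: $279 + $10,259 + $11,538 = $22,076 (under)
Week 9–Week 11: $10,259 + $11,538 + $2,868 = $24,665 (under)
Week 10–Week 12: $11,538 + $2,868 + $13,107 = $27,513 (under)
4 windows exceed the threshold.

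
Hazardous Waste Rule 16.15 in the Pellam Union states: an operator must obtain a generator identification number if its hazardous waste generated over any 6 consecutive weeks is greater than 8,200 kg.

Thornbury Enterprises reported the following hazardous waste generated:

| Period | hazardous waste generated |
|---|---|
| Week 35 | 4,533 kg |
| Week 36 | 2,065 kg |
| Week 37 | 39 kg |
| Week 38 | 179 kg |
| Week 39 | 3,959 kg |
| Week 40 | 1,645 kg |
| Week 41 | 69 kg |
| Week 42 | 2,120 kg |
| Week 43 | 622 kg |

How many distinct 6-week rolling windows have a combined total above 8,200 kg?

2

Week 35–Week 40: 4,533 kg + 2,065 kg + 39 kg + 179 kg + 3,959 kg + 1,645 kg = 12,420 kg (over)
Week 36–Week 41: 2,065 kg + 39 kg + 179 kg + 3,959 kg + 1,645 kg + 69 kg = 7,956 kg (under)
Week 37–Week 42: 39 kg + 179 kg + 3,959 kg + 1,645 kg + 69 kg + 2,120 kg = 8,011 kg (under)
Week 38–Week 43: 179 kg + 3,959 kg + 1,645 kg + 69 kg + 2,120 kg + 622 kg = 8,594 kg (over)
2 windows exceed the threshold.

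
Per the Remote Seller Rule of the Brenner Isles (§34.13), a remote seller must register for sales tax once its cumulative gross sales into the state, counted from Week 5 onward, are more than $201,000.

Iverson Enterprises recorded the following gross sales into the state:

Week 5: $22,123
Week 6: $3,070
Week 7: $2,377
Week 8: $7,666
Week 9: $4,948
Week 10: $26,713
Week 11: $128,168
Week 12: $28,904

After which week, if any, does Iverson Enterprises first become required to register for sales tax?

Through Week 5: $22,123
Through Week 6: $25,193
Through Week 7: $27,570
Through Week 8: $35,236
Through Week 9: $40,184
Through Week 10: $66,897
Through Week 11: $195,065
Through Week 12: $223,969 ← exceeds threshold

Week 12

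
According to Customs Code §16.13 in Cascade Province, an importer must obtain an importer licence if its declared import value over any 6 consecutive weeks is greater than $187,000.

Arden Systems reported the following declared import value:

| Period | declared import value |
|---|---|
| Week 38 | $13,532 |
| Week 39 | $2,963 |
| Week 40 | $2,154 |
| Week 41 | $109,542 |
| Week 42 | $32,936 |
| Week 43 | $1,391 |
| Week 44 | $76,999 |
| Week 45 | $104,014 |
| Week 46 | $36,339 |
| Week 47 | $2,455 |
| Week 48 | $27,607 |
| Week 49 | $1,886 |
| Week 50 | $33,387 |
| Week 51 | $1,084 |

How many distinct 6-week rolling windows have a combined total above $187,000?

Week 38–Week 43: $13,532 + $2,963 + $2,154 + $109,542 + $32,936 + $1,391 = $162,518 (under)
Week 39–Week 44: $2,963 + $2,154 + $109,542 + $32,936 + $1,391 + $76,999 = $225,985 (over)
Week 40–Week 45: $2,154 + $109,542 + $32,936 + $1,391 + $76,999 + $104,014 = $327,036 (over)
Week 41–Week 46: $109,542 + $32,936 + $1,391 + $76,999 + $104,014 + $36,339 = $361,221 (over)
Week 42–Week 47: $32,936 + $1,391 + $76,999 + $104,014 + $36,339 + $2,455 = $254,134 (over)
Week 43–Week 48: $1,391 + $76,999 + $104,014 + $36,339 + $2,455 + $27,607 = $248,805 (over)
Week 44–Week 49: $76,999 + $104,014 + $36,339 + $2,455 + $27,607 + $1,886 = $249,300 (over)
Week 45–Week 50: $104,014 + $36,339 + $2,455 + $27,607 + $1,886 + $33,387 = $205,688 (over)
Week 46–Week 51: $36,339 + $2,455 + $27,607 + $1,886 + $33,387 + $1,084 = $102,758 (under)
7 windows exceed the threshold.

7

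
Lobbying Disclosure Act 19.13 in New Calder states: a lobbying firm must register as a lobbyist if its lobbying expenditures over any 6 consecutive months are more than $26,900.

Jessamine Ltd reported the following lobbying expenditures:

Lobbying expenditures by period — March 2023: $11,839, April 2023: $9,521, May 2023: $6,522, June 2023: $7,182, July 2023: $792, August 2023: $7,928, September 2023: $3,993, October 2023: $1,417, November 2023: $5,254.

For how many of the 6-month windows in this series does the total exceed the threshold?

3

March 2023–August 2023: $11,839 + $9,521 + $6,522 + $7,182 + $792 + $7,928 = $43,784 (over)
April 2023–September 2023: $9,521 + $6,522 + $7,182 + $792 + $7,928 + $3,993 = $35,938 (over)
May 2023–October 2023: $6,522 + $7,182 + $792 + $7,928 + $3,993 + $1,417 = $27,834 (over)
June 2023–November 2023: $7,182 + $792 + $7,928 + $3,993 + $1,417 + $5,254 = $26,566 (under)
3 windows exceed the threshold.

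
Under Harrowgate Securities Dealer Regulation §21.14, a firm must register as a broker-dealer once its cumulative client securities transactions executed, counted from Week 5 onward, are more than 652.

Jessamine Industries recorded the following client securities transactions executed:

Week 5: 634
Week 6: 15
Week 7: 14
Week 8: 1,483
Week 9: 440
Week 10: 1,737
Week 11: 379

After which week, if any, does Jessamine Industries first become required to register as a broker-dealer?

Through Week 5: 634
Through Week 6: 649
Through Week 7: 663 ← exceeds threshold

Week 7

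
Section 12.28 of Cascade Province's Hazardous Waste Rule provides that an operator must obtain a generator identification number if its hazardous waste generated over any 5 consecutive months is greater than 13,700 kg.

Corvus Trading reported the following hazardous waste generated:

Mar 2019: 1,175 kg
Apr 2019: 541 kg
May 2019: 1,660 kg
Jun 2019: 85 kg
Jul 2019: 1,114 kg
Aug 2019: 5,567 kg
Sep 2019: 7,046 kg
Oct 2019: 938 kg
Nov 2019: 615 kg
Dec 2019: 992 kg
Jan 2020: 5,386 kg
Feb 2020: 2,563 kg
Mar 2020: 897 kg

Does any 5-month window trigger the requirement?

Yes

Mar 2019–Jul 2019: 1,175 kg + 541 kg + 1,660 kg + 85 kg + 1,114 kg = 4,575 kg (under)
Apr 2019–Aug 2019: 541 kg + 1,660 kg + 85 kg + 1,114 kg + 5,567 kg = 8,967 kg (under)
May 2019–Sep 2019: 1,660 kg + 85 kg + 1,114 kg + 5,567 kg + 7,046 kg = 15,472 kg (over)
Jun 2019–Oct 2019: 85 kg + 1,114 kg + 5,567 kg + 7,046 kg + 938 kg = 14,750 kg (over)
Jul 2019–Nov 2019: 1,114 kg + 5,567 kg + 7,046 kg + 938 kg + 615 kg = 15,280 kg (over)
Aug 2019–Dec 2019: 5,567 kg + 7,046 kg + 938 kg + 615 kg + 992 kg = 15,158 kg (over)
Sep 2019–Jan 2020: 7,046 kg + 938 kg + 615 kg + 992 kg + 5,386 kg = 14,977 kg (over)
Oct 2019–Feb 2020: 938 kg + 615 kg + 992 kg + 5,386 kg + 2,563 kg = 10,494 kg (under)
Nov 2019–Mar 2020: 615 kg + 992 kg + 5,386 kg + 2,563 kg + 897 kg = 10,453 kg (under)
At least one window exceeds 13,700 kg.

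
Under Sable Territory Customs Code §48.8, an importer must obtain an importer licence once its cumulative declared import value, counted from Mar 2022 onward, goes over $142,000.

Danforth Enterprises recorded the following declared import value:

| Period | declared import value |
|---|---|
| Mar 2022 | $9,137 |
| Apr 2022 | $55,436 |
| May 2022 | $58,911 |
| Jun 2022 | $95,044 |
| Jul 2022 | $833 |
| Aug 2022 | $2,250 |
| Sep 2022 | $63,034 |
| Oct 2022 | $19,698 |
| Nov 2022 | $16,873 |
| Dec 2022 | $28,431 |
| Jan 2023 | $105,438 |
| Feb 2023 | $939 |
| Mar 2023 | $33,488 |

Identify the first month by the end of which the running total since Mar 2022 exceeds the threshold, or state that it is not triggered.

Jun 2022

Through Mar 2022: $9,137
Through Apr 2022: $64,573
Through May 2022: $123,484
Through Jun 2022: $218,528 ← exceeds threshold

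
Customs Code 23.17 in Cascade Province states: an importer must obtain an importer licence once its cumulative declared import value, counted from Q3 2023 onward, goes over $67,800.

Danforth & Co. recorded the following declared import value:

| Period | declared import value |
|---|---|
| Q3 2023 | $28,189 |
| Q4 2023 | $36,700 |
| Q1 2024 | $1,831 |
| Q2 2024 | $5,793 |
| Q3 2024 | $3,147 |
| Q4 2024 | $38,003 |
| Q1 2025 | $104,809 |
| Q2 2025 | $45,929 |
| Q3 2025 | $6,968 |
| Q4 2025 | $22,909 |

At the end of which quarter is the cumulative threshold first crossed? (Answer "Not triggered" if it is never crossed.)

Through Q3 2023: $28,189
Through Q4 2023: $64,889
Through Q1 2024: $66,720
Through Q2 2024: $72,513 ← exceeds threshold

Q2 2024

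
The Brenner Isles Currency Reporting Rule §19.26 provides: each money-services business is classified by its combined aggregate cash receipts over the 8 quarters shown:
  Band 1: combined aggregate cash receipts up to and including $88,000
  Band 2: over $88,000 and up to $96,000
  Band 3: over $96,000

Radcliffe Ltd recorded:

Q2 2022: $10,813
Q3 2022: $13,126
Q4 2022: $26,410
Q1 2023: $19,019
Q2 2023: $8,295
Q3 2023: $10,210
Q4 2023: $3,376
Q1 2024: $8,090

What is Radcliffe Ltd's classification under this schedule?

Band 3

Combined aggregate cash receipts: $10,813 + $13,126 + $26,410 + $19,019 + $8,295 + $10,210 + $3,376 + $8,090 = $99,339.
$99,339 > $96,000, so Band 3 applies.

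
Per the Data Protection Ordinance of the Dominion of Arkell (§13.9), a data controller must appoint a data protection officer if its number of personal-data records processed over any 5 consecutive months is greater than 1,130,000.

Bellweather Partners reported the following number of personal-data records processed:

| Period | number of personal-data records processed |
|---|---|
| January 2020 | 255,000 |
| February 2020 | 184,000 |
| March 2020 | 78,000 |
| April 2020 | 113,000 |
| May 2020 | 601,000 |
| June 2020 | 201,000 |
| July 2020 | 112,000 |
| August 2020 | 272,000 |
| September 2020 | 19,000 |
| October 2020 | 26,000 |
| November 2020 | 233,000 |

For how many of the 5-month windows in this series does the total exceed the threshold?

4

January 2020–May 2020: 255,000 + 184,000 + 78,000 + 113,000 + 601,000 = 1,231,000 (over)
February 2020–June 2020: 184,000 + 78,000 + 113,000 + 601,000 + 201,000 = 1,177,000 (over)
March 2020–July 2020: 78,000 + 113,000 + 601,000 + 201,000 + 112,000 = 1,105,000 (under)
April 2020–August 2020: 113,000 + 601,000 + 201,000 + 112,000 + 272,000 = 1,299,000 (over)
May 2020–September 2020: 601,000 + 201,000 + 112,000 + 272,000 + 19,000 = 1,205,000 (over)
June 2020–October 2020: 201,000 + 112,000 + 272,000 + 19,000 + 26,000 = 630,000 (under)
July 2020–November 2020: 112,000 + 272,000 + 19,000 + 26,000 + 233,000 = 662,000 (under)
4 windows exceed the threshold.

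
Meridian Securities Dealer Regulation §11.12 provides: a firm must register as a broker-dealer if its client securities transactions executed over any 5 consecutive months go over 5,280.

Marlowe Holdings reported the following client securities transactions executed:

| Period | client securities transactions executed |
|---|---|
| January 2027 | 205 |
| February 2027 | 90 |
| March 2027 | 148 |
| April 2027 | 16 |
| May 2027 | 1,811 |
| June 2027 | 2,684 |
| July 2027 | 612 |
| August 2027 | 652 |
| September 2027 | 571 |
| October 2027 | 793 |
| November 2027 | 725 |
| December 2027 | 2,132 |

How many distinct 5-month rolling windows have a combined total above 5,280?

January 2027–May 2027: 205 + 90 + 148 + 16 + 1,811 = 2,270 (under)
February 2027–June 2027: 90 + 148 + 16 + 1,811 + 2,684 = 4,749 (under)
March 2027–July 2027: 148 + 16 + 1,811 + 2,684 + 612 = 5,271 (under)
April 2027–August 2027: 16 + 1,811 + 2,684 + 612 + 652 = 5,775 (over)
May 2027–September 2027: 1,811 + 2,684 + 612 + 652 + 571 = 6,330 (over)
June 2027–October 2027: 2,684 + 612 + 652 + 571 + 793 = 5,312 (over)
July 2027–November 2027: 612 + 652 + 571 + 793 + 725 = 3,353 (under)
August 2027–December 2027: 652 + 571 + 793 + 725 + 2,132 = 4,873 (under)
3 windows exceed the threshold.

3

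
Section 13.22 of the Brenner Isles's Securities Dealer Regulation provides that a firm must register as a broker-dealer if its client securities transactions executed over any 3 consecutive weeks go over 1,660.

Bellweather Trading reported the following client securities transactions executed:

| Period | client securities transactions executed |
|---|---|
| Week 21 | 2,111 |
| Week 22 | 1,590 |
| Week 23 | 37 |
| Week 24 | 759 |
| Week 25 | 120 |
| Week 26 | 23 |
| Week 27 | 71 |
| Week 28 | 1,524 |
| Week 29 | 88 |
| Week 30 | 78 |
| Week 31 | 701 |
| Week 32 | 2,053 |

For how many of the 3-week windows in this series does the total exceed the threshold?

Week 21–Week 23: 2,111 + 1,590 + 37 = 3,738 (over)
Week 22–Week 24: 1,590 + 37 + 759 = 2,386 (over)
Week 23–Week 25: 37 + 759 + 120 = 916 (under)
Week 24–Week 26: 759 + 120 + 23 = 902 (under)
Week 25–Week 27: 120 + 23 + 71 = 214 (under)
Week 26–Week 28: 23 + 71 + 1,524 = 1,618 (under)
Week 27–Week 29: 71 + 1,524 + 88 = 1,683 (over)
Week 28–Week 30: 1,524 + 88 + 78 = 1,690 (over)
Week 29–Week 31: 88 + 78 + 701 = 867 (under)
Week 30–Week 32: 78 + 701 + 2,053 = 2,832 (over)
5 windows exceed the threshold.

5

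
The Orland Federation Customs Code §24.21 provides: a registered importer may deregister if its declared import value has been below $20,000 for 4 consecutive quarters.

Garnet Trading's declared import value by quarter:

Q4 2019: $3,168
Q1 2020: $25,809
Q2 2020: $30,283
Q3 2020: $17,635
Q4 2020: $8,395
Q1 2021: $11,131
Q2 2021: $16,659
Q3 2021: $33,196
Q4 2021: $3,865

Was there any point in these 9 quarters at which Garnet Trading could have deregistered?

Quarters below $20,000: Q4 2019, Q3 2020, Q4 2020, Q1 2021, Q2 2021, Q4 2021.
Longest run of consecutive quarters below the threshold: 4.
4 ≥ 4, so Garnet Trading became eligible.

Yes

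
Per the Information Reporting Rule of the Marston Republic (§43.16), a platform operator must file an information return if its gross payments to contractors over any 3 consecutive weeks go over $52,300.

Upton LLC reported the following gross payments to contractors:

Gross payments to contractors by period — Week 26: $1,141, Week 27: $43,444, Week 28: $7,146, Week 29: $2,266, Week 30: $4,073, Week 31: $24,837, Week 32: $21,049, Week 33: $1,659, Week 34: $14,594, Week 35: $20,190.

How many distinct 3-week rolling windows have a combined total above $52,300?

1

Week 26–Week 28: $1,141 + $43,444 + $7,146 = $51,731 (under)
Week 27–Week 29: $43,444 + $7,146 + $2,266 = $52,856 (over)
Week 28–Week 30: $7,146 + $2,266 + $4,073 = $13,485 (under)
Week 29–Week 31: $2,266 + $4,073 + $24,837 = $31,176 (under)
Week 30–Week 32: $4,073 + $24,837 + $21,049 = $49,959 (under)
Week 31–Week 33: $24,837 + $21,049 + $1,659 = $47,545 (under)
Week 32–Week 34: $21,049 + $1,659 + $14,594 = $37,302 (under)
Week 33–Week 35: $1,659 + $14,594 + $20,190 = $36,443 (under)
1 window exceeds the threshold.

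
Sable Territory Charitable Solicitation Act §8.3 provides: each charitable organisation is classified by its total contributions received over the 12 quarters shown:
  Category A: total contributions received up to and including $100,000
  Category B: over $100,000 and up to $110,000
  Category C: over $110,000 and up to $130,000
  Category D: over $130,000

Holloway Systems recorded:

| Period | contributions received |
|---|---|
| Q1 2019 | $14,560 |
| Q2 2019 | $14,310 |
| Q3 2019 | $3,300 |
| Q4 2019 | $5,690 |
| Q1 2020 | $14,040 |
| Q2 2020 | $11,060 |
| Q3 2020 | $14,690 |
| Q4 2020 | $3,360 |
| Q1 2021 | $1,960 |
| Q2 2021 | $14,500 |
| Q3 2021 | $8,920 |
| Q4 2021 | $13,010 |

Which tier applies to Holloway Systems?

Category C

Total contributions received: $14,560 + $14,310 + $3,300 + $5,690 + $14,040 + $11,060 + $14,690 + $3,360 + $1,960 + $14,500 + $8,920 + $13,010 = $119,400.
$110,000 < $119,400 ≤ $130,000, so Category C applies.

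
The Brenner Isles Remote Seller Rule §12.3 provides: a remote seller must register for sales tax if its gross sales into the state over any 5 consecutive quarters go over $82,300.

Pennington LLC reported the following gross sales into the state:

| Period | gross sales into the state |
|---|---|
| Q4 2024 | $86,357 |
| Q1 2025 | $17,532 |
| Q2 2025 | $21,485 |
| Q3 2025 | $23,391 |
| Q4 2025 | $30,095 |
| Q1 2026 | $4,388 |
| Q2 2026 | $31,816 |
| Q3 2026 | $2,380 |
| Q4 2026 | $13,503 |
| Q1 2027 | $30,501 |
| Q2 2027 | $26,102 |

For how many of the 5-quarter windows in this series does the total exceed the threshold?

6

Q4 2024–Q4 2025: $86,357 + $17,532 + $21,485 + $23,391 + $30,095 = $178,860 (over)
Q1 2025–Q1 2026: $17,532 + $21,485 + $23,391 + $30,095 + $4,388 = $96,891 (over)
Q2 2025–Q2 2026: $21,485 + $23,391 + $30,095 + $4,388 + $31,816 = $111,175 (over)
Q3 2025–Q3 2026: $23,391 + $30,095 + $4,388 + $31,816 + $2,380 = $92,070 (over)
Q4 2025–Q4 2026: $30,095 + $4,388 + $31,816 + $2,380 + $13,503 = $82,182 (under)
Q1 2026–Q1 2027: $4,388 + $31,816 + $2,380 + $13,503 + $30,501 = $82,588 (over)
Q2 2026–Q2 2027: $31,816 + $2,380 + $13,503 + $30,501 + $26,102 = $104,302 (over)
6 windows exceed the threshold.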